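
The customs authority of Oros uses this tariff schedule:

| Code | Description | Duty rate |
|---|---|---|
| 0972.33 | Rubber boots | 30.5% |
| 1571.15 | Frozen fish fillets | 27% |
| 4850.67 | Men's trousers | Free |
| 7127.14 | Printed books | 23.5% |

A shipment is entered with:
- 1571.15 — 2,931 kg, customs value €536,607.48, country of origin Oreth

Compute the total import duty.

€144,884.02

Line 1 (1571.15, Oreth, 2,931 kg, €536,607.48):
Base rate for 1571.15 is 27%.
Duty = €536,607.48 × 27% = €144,884.02.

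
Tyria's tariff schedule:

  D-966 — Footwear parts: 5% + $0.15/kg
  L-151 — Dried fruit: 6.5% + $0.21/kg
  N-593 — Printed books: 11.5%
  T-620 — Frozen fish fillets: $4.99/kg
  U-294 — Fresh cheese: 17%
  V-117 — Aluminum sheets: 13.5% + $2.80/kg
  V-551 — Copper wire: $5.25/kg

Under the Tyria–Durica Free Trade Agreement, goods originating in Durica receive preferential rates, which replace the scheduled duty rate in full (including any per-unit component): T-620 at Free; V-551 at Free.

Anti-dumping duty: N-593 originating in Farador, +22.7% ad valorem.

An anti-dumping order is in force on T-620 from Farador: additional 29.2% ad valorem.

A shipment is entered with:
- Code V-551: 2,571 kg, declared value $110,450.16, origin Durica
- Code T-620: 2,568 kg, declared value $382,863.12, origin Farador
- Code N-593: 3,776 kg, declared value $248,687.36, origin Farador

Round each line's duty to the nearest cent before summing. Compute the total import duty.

Line 1 (V-551, Durica, 2,571 kg, $110,450.16):
Base rate for V-551 is $5.25/kg.
Origin Durica qualifies under the Tyria–Durica agreement and V-551 is covered: preferential rate Free applies instead.
Duty = $110,450.16 × 0% = $0.00.
Line 2 (T-620, Farador, 2,568 kg, $382,863.12):
Base rate for T-620 is $4.99/kg.
T-620 has an FTA preferential rate, but origin Farador is not Durica; base rate stands.
Additional duty on T-620 from Farador: +29.2% ad valorem. Applied ad valorem rate = 29.2%.
Duty = $382,863.12 × 29.2% + 2,568 × $4.99 = $124,610.35.
Line 3 (N-593, Farador, 3,776 kg, $248,687.36):
Base rate for N-593 is 11.5%.
Additional duty on N-593 from Farador: +22.7%. Applied ad valorem rate: 11.5% + 22.7% = 34.2%.
Duty = $248,687.36 × 34.2% = $85,051.08.
Total = $0.00 + $124,610.35 + $85,051.08 = $209,661.43.

$209,661.43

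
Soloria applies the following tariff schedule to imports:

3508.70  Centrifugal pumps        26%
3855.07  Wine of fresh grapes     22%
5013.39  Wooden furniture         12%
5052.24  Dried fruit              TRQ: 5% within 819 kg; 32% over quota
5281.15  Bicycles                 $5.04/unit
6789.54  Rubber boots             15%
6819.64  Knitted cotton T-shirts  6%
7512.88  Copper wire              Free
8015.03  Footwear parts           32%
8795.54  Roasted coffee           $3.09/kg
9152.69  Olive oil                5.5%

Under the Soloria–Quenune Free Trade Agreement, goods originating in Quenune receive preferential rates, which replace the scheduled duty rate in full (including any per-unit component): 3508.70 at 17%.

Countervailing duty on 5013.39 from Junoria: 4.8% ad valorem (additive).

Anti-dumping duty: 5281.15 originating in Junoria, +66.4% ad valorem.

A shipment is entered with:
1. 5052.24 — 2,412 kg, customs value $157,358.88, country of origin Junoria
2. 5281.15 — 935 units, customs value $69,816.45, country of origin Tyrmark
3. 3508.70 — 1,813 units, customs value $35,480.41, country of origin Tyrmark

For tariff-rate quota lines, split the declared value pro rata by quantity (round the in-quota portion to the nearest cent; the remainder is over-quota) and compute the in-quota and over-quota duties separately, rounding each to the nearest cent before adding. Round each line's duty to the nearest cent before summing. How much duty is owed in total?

$49,865.63

Line 1 (5052.24, Junoria, 2,412 kg, $157,358.88):
Code 5052.24 is under a tariff-rate quota (threshold 819 kg). In-quota: 819 kg at 5%; over-quota: 1,593 kg at 32%.
Pro-rata value split: in-quota = $157,358.88 × 819/2,412 = $53,431.56; over-quota = $157,358.88 − $53,431.56 = $103,927.32.
In-quota duty = $53,431.56 × 5% = $2,671.58. Over-quota duty = $103,927.32 × 32% = $33,256.74.
Line duty = $2,671.58 + $33,256.74 = $35,928.32.
Line 2 (5281.15, Tyrmark, 935 units, $69,816.45):
Base rate for 5281.15 is $5.04/unit.
The additional-duty order on 5281.15 targets Junoria, not Tyrmark; it does not apply.
Duty = 935 × $5.04 = $4,712.40.
Line 3 (3508.70, Tyrmark, 1,813 units, $35,480.41):
Base rate for 3508.70 is 26%.
3508.70 has an FTA preferential rate, but origin Tyrmark is not Quenune; base rate stands.
Duty = $35,480.41 × 26% = $9,224.91.
Total = $35,928.32 + $4,712.40 + $9,224.91 = $49,865.63.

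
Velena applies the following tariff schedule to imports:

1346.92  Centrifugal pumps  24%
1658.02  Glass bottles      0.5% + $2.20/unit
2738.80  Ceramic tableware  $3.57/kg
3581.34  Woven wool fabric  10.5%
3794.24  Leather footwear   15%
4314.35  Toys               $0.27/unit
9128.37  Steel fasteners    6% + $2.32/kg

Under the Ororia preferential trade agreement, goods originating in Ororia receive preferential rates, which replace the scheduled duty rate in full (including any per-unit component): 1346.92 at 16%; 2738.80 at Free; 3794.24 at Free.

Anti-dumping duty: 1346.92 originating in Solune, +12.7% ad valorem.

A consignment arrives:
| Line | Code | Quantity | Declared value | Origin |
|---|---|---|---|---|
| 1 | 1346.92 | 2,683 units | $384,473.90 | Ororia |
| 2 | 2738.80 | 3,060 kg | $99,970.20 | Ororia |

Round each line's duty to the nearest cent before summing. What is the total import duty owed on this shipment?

Line 1 (1346.92, Ororia, 2,683 units, $384,473.90):
Base rate for 1346.92 is 24%.
Origin Ororia qualifies under the Velena–Ororia agreement and 1346.92 is covered: preferential rate 16% applies instead.
The additional-duty order on 1346.92 targets Solune, not Ororia; it does not apply.
Duty = $384,473.90 × 16% = $61,515.82.
Line 2 (2738.80, Ororia, 3,060 kg, $99,970.20):
Base rate for 2738.80 is $3.57/kg.
Origin Ororia qualifies under the Velena–Ororia agreement and 2738.80 is covered: preferential rate Free applies instead.
Duty = $99,970.20 × 0% = $0.00.
Total = $61,515.82 + $0.00 = $61,515.82.

$61,515.82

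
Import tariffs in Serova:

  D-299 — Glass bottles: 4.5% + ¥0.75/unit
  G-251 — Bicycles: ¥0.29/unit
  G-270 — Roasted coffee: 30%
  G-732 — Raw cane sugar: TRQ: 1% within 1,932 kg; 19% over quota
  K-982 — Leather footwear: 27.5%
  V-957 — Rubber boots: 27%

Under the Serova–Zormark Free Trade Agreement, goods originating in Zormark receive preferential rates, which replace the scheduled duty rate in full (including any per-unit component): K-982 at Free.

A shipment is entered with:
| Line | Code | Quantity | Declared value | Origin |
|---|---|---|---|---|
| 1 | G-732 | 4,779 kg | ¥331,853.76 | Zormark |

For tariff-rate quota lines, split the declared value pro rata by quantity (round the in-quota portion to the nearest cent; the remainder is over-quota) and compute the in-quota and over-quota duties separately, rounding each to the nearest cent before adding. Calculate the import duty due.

¥38,903.76

Line 1 (G-732, Zormark, 4,779 kg, ¥331,853.76):
Code G-732 is under a tariff-rate quota (threshold 1,932 kg). In-quota: 1,932 kg at 1%; over-quota: 2,847 kg at 19%.
Pro-rata value split: in-quota = ¥331,853.76 × 1,932/4,779 = ¥134,158.08; over-quota = ¥331,853.76 − ¥134,158.08 = ¥197,695.68.
In-quota duty = ¥134,158.08 × 1% = ¥1,341.58. Over-quota duty = ¥197,695.68 × 19% = ¥37,562.18.
Line duty = ¥1,341.58 + ¥37,562.18 = ¥38,903.76.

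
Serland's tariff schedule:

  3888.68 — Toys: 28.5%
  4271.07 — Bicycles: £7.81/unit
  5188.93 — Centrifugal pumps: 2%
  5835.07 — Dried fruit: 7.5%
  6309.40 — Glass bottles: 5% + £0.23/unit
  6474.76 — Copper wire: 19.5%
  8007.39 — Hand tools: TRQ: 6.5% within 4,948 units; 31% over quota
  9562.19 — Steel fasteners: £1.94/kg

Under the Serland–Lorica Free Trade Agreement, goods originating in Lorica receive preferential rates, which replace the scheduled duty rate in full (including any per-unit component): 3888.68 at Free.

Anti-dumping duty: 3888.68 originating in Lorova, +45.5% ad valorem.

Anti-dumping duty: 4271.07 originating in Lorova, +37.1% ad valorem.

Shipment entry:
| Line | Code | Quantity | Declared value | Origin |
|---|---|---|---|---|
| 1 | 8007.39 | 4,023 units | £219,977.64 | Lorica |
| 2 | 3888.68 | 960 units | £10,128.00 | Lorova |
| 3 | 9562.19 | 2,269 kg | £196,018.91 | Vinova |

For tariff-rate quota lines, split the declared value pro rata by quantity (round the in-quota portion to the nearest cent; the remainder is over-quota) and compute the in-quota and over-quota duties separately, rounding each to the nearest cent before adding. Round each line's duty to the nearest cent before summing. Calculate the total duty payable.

£26,195.13

Line 1 (8007.39, Lorica, 4,023 units, £219,977.64):
Code 8007.39 is under a tariff-rate quota (threshold 4,948 units). Quantity 4,023 units is within the quota, so the in-quota rate 6.5% applies to the full value.
Duty = £219,977.64 × 6.5% = £14,298.55.
Line 2 (3888.68, Lorova, 960 units, £10,128.00):
Base rate for 3888.68 is 28.5%.
3888.68 has an FTA preferential rate, but origin Lorova is not Lorica; base rate stands.
Additional duty on 3888.68 from Lorova: +45.5%. Applied ad valorem rate: 28.5% + 45.5% = 74%.
Duty = £10,128.00 × 74% = £7,494.72.
Line 3 (9562.19, Vinova, 2,269 kg, £196,018.91):
Base rate for 9562.19 is £1.94/kg.
Duty = 2,269 × £1.94 = £4,401.86.
Total = £14,298.55 + £7,494.72 + £4,401.86 = £26,195.13.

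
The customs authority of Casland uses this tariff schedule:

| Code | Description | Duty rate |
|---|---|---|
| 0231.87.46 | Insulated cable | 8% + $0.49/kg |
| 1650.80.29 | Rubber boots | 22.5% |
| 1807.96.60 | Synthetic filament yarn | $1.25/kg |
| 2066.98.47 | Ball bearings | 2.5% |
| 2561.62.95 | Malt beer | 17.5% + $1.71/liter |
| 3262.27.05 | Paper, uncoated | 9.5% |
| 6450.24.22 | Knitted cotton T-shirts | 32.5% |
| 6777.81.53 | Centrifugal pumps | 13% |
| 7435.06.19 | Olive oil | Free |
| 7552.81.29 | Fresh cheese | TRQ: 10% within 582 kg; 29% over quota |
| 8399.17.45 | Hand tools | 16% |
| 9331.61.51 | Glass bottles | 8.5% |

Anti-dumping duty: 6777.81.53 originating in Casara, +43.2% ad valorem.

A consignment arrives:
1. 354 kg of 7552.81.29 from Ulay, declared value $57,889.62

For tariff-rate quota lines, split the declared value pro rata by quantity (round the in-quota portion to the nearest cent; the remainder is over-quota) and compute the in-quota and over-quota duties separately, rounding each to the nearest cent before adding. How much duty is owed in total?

Line 1 (7552.81.29, Ulay, 354 kg, $57,889.62):
Code 7552.81.29 is under a tariff-rate quota (threshold 582 kg). Quantity 354 kg is within the quota, so the in-quota rate 10% applies to the full value.
Duty = $57,889.62 × 10% = $5,788.96.

$5,788.96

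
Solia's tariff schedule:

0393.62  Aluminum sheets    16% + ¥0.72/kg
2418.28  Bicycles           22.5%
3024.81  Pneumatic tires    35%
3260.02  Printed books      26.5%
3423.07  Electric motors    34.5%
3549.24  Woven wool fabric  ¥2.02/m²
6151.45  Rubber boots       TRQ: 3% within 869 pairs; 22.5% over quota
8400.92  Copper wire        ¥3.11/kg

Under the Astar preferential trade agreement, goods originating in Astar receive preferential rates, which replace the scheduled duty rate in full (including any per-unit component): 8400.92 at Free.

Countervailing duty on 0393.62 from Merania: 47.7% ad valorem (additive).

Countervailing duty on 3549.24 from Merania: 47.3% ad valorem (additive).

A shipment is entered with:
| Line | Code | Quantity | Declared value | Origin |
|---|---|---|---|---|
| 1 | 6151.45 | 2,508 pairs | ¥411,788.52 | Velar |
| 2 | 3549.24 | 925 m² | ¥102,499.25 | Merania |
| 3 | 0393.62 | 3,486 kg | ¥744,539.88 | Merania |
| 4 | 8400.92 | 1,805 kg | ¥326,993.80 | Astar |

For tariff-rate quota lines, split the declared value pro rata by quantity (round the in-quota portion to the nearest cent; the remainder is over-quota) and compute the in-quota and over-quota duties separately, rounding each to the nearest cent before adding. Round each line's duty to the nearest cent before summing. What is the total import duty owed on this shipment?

Line 1 (6151.45, Velar, 2,508 pairs, ¥411,788.52):
Code 6151.45 is under a tariff-rate quota (threshold 869 pairs). In-quota: 869 pairs at 3%; over-quota: 1,639 pairs at 22.5%.
Pro-rata value split: in-quota = ¥411,788.52 × 869/2,508 = ¥142,681.11; over-quota = ¥411,788.52 − ¥142,681.11 = ¥269,107.41.
In-quota duty = ¥142,681.11 × 3% = ¥4,280.43. Over-quota duty = ¥269,107.41 × 22.5% = ¥60,549.17.
Line duty = ¥4,280.43 + ¥60,549.17 = ¥64,829.60.
Line 2 (3549.24, Merania, 925 m², ¥102,499.25):
Base rate for 3549.24 is ¥2.02/m².
Additional duty on 3549.24 from Merania: +47.3% ad valorem. Applied ad valorem rate = 47.3%.
Duty = ¥102,499.25 × 47.3% + 925 × ¥2.02 = ¥50,350.65.
Line 3 (0393.62, Merania, 3,486 kg, ¥744,539.88):
Base rate for 0393.62 is 16% + ¥0.72/kg.
Additional duty on 0393.62 from Merania: +47.7%. Applied ad valorem rate: 16% + 47.7% = 63.7%.
Duty = ¥744,539.88 × 63.7% + 3,486 × ¥0.72 = ¥476,781.82.
Line 4 (8400.92, Astar, 1,805 kg, ¥326,993.80):
Base rate for 8400.92 is ¥3.11/kg.
Origin Astar qualifies under the Solia–Astar agreement and 8400.92 is covered: preferential rate Free applies instead.
Duty = ¥326,993.80 × 0% = ¥0.00.
Total = ¥64,829.60 + ¥50,350.65 + ¥476,781.82 + ¥0.00 = ¥591,962.07.

¥591,962.07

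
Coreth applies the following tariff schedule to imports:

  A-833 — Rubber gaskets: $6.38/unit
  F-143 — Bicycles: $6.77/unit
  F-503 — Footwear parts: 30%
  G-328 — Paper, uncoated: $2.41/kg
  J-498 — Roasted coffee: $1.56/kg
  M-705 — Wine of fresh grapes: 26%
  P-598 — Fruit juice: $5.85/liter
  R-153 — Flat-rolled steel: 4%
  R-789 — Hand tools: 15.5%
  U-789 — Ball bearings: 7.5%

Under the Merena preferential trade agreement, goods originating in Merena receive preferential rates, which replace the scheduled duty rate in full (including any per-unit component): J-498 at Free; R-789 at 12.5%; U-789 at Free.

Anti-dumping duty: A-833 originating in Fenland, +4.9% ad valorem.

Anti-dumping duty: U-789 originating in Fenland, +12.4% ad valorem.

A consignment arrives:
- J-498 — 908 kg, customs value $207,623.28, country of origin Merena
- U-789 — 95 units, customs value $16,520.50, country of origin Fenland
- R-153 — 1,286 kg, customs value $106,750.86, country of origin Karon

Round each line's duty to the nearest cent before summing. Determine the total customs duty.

$7,557.61

Line 1 (J-498, Merena, 908 kg, $207,623.28):
Base rate for J-498 is $1.56/kg.
Origin Merena qualifies under the Coreth–Merena agreement and J-498 is covered: preferential rate Free applies instead.
Duty = $207,623.28 × 0% = $0.00.
Line 2 (U-789, Fenland, 95 units, $16,520.50):
Base rate for U-789 is 7.5%.
U-789 has an FTA preferential rate, but origin Fenland is not Merena; base rate stands.
Additional duty on U-789 from Fenland: +12.4%. Applied ad valorem rate: 7.5% + 12.4% = 19.9%.
Duty = $16,520.50 × 19.9% = $3,287.58.
Line 3 (R-153, Karon, 1,286 kg, $106,750.86):
Base rate for R-153 is 4%.
Duty = $106,750.86 × 4% = $4,270.03.
Total = $0.00 + $3,287.58 + $4,270.03 = $7,557.61.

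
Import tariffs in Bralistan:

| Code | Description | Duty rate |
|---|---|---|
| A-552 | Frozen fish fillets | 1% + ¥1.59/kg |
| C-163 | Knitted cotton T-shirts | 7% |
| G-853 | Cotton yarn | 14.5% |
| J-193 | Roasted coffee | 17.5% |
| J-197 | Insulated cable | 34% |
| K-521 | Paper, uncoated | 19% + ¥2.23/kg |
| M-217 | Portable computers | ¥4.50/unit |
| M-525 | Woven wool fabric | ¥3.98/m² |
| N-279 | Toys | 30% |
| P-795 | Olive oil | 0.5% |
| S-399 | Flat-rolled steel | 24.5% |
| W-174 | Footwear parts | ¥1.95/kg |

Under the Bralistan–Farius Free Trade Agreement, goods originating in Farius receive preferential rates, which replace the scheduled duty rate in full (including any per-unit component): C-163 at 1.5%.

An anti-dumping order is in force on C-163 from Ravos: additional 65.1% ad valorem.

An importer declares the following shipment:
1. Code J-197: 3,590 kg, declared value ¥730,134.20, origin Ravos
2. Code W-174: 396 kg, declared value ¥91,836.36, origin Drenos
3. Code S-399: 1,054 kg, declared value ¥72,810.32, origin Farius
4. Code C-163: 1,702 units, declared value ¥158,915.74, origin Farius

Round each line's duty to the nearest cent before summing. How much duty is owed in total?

Line 1 (J-197, Ravos, 3,590 kg, ¥730,134.20):
Base rate for J-197 is 34%.
Duty = ¥730,134.20 × 34% = ¥248,245.63.
Line 2 (W-174, Drenos, 396 kg, ¥91,836.36):
Base rate for W-174 is ¥1.95/kg.
Duty = 396 × ¥1.95 = ¥772.20.
Line 3 (S-399, Farius, 1,054 kg, ¥72,810.32):
Base rate for S-399 is 24.5%.
Origin Farius is the FTA partner but S-399 is not on the preference list; base rate stands.
Duty = ¥72,810.32 × 24.5% = ¥17,838.53.
Line 4 (C-163, Farius, 1,702 units, ¥158,915.74):
Base rate for C-163 is 7%.
Origin Farius qualifies under the Bralistan–Farius agreement and C-163 is covered: preferential rate 1.5% applies instead.
The additional-duty order on C-163 targets Ravos, not Farius; it does not apply.
Duty = ¥158,915.74 × 1.5% = ¥2,383.74.
Total = ¥248,245.63 + ¥772.20 + ¥17,838.53 + ¥2,383.74 = ¥269,240.10.

¥269,240.10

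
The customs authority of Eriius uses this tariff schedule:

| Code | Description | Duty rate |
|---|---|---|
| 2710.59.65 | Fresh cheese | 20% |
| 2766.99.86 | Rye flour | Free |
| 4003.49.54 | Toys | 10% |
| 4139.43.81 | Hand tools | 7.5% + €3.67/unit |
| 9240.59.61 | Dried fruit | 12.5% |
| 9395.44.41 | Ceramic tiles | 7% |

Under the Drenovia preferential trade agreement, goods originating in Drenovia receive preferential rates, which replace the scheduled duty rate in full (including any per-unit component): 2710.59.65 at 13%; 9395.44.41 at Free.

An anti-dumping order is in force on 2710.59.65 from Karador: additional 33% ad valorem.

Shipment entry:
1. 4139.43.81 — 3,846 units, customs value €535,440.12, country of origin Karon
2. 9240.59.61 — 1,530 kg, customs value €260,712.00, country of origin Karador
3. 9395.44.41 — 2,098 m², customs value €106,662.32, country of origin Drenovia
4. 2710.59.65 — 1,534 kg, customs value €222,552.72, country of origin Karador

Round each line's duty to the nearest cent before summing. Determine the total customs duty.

Line 1 (4139.43.81, Karon, 3,846 units, €535,440.12):
Base rate for 4139.43.81 is 7.5% + €3.67/unit.
Duty = €535,440.12 × 7.5% + 3,846 × €3.67 = €54,272.83.
Line 2 (9240.59.61, Karador, 1,530 kg, €260,712.00):
Base rate for 9240.59.61 is 12.5%.
Duty = €260,712.00 × 12.5% = €32,589.00.
Line 3 (9395.44.41, Drenovia, 2,098 m², €106,662.32):
Base rate for 9395.44.41 is 7%.
Origin Drenovia qualifies under the Eriius–Drenovia agreement and 9395.44.41 is covered: preferential rate Free applies instead.
Duty = €106,662.32 × 0% = €0.00.
Line 4 (2710.59.65, Karador, 1,534 kg, €222,552.72):
Base rate for 2710.59.65 is 20%.
2710.59.65 has an FTA preferential rate, but origin Karador is not Drenovia; base rate stands.
Additional duty on 2710.59.65 from Karador: +33%. Applied ad valorem rate: 20% + 33% = 53%.
Duty = €222,552.72 × 53% = €117,952.94.
Total = €54,272.83 + €32,589.00 + €0.00 + €117,952.94 = €204,814.77.

€204,814.77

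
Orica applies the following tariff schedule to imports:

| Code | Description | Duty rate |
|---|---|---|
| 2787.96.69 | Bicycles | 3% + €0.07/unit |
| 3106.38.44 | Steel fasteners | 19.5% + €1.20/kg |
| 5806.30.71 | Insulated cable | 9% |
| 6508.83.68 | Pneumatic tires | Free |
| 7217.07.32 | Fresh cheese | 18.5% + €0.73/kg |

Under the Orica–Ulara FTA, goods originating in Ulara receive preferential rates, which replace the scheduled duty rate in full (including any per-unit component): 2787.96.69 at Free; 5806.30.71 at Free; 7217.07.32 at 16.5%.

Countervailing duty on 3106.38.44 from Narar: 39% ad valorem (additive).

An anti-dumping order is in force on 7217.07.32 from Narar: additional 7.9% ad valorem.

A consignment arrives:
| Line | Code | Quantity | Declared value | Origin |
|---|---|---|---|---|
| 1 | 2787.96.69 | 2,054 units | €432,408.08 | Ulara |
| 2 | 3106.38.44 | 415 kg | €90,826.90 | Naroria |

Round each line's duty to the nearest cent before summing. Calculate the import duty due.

€18,209.25

Line 1 (2787.96.69, Ulara, 2,054 units, €432,408.08):
Base rate for 2787.96.69 is 3% + €0.07/unit.
Origin Ulara qualifies under the Orica–Ulara agreement and 2787.96.69 is covered: preferential rate Free applies instead.
Duty = €432,408.08 × 0% = €0.00.
Line 2 (3106.38.44, Naroria, 415 kg, €90,826.90):
Base rate for 3106.38.44 is 19.5% + €1.20/kg.
The additional-duty order on 3106.38.44 targets Narar, not Naroria; it does not apply.
Duty = €90,826.90 × 19.5% + 415 × €1.20 = €18,209.25.
Total = €0.00 + €18,209.25 = €18,209.25.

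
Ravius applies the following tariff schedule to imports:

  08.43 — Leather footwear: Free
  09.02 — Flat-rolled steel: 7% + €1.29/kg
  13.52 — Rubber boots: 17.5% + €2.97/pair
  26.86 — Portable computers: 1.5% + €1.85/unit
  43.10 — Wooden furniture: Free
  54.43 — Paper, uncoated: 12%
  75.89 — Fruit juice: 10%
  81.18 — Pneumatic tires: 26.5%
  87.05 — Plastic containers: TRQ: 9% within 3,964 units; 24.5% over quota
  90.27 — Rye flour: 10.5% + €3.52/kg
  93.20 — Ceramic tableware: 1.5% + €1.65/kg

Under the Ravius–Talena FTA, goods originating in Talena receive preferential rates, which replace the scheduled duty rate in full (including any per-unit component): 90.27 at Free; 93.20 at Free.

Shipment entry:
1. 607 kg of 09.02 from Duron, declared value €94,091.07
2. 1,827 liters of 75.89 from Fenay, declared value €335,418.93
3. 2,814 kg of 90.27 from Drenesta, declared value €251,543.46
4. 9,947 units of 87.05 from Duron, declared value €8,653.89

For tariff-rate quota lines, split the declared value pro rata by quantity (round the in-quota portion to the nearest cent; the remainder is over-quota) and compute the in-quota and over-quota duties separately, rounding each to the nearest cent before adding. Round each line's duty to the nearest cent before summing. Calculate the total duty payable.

Line 1 (09.02, Duron, 607 kg, €94,091.07):
Base rate for 09.02 is 7% + €1.29/kg.
Duty = €94,091.07 × 7% + 607 × €1.29 = €7,369.40.
Line 2 (75.89, Fenay, 1,827 liters, €335,418.93):
Base rate for 75.89 is 10%.
Duty = €335,418.93 × 10% = €33,541.89.
Line 3 (90.27, Drenesta, 2,814 kg, €251,543.46):
Base rate for 90.27 is 10.5% + €3.52/kg.
90.27 has an FTA preferential rate, but origin Drenesta is not Talena; base rate stands.
Duty = €251,543.46 × 10.5% + 2,814 × €3.52 = €36,317.34.
Line 4 (87.05, Duron, 9,947 units, €8,653.89):
Code 87.05 is under a tariff-rate quota (threshold 3,964 units). In-quota: 3,964 units at 9%; over-quota: 5,983 units at 24.5%.
Pro-rata value split: in-quota = €8,653.89 × 3,964/9,947 = €3,448.68; over-quota = €8,653.89 − €3,448.68 = €5,205.21.
In-quota duty = €3,448.68 × 9% = €310.38. Over-quota duty = €5,205.21 × 24.5% = €1,275.28.
Line duty = €310.38 + €1,275.28 = €1,585.66.
Total = €7,369.40 + €33,541.89 + €36,317.34 + €1,585.66 = €78,814.29.

€78,814.29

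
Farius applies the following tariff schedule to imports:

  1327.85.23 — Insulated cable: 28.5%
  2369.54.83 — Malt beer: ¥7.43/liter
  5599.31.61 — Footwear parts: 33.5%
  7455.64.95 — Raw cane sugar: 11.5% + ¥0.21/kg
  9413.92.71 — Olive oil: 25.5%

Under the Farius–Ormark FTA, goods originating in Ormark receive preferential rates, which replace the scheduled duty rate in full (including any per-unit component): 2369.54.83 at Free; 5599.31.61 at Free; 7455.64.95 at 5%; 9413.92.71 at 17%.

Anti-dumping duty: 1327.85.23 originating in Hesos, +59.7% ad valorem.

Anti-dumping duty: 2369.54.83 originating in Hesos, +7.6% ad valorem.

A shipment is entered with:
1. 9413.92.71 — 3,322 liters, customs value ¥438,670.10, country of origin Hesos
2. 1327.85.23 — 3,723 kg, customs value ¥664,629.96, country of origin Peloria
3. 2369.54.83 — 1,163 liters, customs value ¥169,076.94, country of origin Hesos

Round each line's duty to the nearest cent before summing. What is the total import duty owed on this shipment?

Line 1 (9413.92.71, Hesos, 3,322 liters, ¥438,670.10):
Base rate for 9413.92.71 is 25.5%.
9413.92.71 has an FTA preferential rate, but origin Hesos is not Ormark; base rate stands.
Duty = ¥438,670.10 × 25.5% = ¥111,860.88.
Line 2 (1327.85.23, Peloria, 3,723 kg, ¥664,629.96):
Base rate for 1327.85.23 is 28.5%.
The additional-duty order on 1327.85.23 targets Hesos, not Peloria; it does not apply.
Duty = ¥664,629.96 × 28.5% = ¥189,419.54.
Line 3 (2369.54.83, Hesos, 1,163 liters, ¥169,076.94):
Base rate for 2369.54.83 is ¥7.43/liter.
2369.54.83 has an FTA preferential rate, but origin Hesos is not Ormark; base rate stands.
Additional duty on 2369.54.83 from Hesos: +7.6% ad valorem. Applied ad valorem rate = 7.6%.
Duty = ¥169,076.94 × 7.6% + 1,163 × ¥7.43 = ¥21,490.94.
Total = ¥111,860.88 + ¥189,419.54 + ¥21,490.94 = ¥322,771.36.

¥322,771.36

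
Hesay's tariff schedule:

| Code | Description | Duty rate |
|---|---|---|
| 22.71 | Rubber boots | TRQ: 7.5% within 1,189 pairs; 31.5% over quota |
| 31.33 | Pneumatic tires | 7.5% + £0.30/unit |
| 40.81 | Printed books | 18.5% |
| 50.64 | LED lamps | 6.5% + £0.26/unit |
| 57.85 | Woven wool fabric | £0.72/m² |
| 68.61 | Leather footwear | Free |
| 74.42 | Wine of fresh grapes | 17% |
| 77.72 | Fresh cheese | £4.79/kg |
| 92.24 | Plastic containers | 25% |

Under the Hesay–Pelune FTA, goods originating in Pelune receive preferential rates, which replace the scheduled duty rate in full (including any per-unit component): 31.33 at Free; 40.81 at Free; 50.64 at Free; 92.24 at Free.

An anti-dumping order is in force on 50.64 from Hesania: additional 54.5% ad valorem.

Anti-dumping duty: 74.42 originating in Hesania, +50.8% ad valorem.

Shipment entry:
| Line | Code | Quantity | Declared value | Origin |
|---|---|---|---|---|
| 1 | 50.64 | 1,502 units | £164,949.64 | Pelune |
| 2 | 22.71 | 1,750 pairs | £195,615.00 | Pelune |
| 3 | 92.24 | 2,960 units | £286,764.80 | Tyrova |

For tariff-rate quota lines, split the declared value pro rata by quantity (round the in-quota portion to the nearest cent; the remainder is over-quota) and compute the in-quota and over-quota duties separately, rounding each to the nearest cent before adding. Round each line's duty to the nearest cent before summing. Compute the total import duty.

Line 1 (50.64, Pelune, 1,502 units, £164,949.64):
Base rate for 50.64 is 6.5% + £0.26/unit.
Origin Pelune qualifies under the Hesay–Pelune agreement and 50.64 is covered: preferential rate Free applies instead.
The additional-duty order on 50.64 targets Hesania, not Pelune; it does not apply.
Duty = £164,949.64 × 0% = £0.00.
Line 2 (22.71, Pelune, 1,750 pairs, £195,615.00):
Code 22.71 is under a tariff-rate quota (threshold 1,189 pairs). In-quota: 1,189 pairs at 7.5%; over-quota: 561 pairs at 31.5%.
Pro-rata value split: in-quota = £195,615.00 × 1,189/1,750 = £132,906.42; over-quota = £195,615.00 − £132,906.42 = £62,708.58.
In-quota duty = £132,906.42 × 7.5% = £9,967.98. Over-quota duty = £62,708.58 × 31.5% = £19,753.20.
Line duty = £9,967.98 + £19,753.20 = £29,721.18.
Line 3 (92.24, Tyrova, 2,960 units, £286,764.80):
Base rate for 92.24 is 25%.
92.24 has an FTA preferential rate, but origin Tyrova is not Pelune; base rate stands.
Duty = £286,764.80 × 25% = £71,691.20.
Total = £0.00 + £29,721.18 + £71,691.20 = £101,412.38.

£101,412.38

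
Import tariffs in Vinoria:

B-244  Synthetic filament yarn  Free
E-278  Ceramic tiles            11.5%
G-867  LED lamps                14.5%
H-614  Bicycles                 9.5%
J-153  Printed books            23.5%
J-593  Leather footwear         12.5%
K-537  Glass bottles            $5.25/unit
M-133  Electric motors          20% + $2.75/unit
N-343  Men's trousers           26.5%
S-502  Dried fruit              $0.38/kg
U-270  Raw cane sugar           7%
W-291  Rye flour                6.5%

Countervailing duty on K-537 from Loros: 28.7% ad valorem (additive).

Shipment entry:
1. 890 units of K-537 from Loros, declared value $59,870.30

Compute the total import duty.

$21,855.28

Line 1 (K-537, Loros, 890 units, $59,870.30):
Base rate for K-537 is $5.25/unit.
Additional duty on K-537 from Loros: +28.7% ad valorem. Applied ad valorem rate = 28.7%.
Duty = $59,870.30 × 28.7% + 890 × $5.25 = $21,855.28.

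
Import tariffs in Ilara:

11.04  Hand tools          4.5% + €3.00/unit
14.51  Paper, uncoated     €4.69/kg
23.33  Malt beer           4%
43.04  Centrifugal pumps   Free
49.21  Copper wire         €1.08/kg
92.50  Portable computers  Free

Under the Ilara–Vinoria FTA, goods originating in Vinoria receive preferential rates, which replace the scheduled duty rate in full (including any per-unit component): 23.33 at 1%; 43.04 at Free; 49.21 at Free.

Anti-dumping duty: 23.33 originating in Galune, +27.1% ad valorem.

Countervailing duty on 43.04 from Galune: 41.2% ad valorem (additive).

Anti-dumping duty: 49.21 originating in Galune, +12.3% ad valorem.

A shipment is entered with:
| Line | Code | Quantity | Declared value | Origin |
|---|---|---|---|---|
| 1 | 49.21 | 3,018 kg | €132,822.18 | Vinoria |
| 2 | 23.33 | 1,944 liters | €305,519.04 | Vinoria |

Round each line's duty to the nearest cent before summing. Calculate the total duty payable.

€3,055.19

Line 1 (49.21, Vinoria, 3,018 kg, €132,822.18):
Base rate for 49.21 is €1.08/kg.
Origin Vinoria qualifies under the Ilara–Vinoria agreement and 49.21 is covered: preferential rate Free applies instead.
The additional-duty order on 49.21 targets Galune, not Vinoria; it does not apply.
Duty = €132,822.18 × 0% = €0.00.
Line 2 (23.33, Vinoria, 1,944 liters, €305,519.04):
Base rate for 23.33 is 4%.
Origin Vinoria qualifies under the Ilara–Vinoria agreement and 23.33 is covered: preferential rate 1% applies instead.
The additional-duty order on 23.33 targets Galune, not Vinoria; it does not apply.
Duty = €305,519.04 × 1% = €3,055.19.
Total = €0.00 + €3,055.19 = €3,055.19.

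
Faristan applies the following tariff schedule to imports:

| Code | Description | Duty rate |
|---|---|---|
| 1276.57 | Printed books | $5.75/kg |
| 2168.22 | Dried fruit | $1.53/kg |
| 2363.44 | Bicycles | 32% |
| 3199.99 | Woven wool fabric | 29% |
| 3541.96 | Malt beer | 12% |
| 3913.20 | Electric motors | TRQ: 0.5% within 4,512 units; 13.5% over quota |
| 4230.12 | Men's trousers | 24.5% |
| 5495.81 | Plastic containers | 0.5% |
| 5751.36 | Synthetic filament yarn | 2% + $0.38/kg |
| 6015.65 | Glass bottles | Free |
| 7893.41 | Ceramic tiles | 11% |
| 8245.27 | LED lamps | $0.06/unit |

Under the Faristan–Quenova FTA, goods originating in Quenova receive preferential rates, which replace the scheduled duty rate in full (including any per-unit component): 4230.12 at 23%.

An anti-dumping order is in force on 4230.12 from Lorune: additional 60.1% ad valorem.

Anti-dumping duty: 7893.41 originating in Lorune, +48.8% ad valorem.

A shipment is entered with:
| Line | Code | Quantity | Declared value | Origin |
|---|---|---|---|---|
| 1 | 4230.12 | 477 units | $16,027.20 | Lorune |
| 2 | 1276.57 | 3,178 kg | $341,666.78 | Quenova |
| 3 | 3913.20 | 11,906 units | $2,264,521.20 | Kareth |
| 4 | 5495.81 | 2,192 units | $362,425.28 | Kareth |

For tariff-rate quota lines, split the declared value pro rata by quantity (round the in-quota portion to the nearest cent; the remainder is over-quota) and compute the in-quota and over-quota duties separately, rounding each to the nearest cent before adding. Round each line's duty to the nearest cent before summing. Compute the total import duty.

$227,791.29

Line 1 (4230.12, Lorune, 477 units, $16,027.20):
Base rate for 4230.12 is 24.5%.
4230.12 has an FTA preferential rate, but origin Lorune is not Quenova; base rate stands.
Additional duty on 4230.12 from Lorune: +60.1%. Applied ad valorem rate: 24.5% + 60.1% = 84.6%.
Duty = $16,027.20 × 84.6% = $13,559.01.
Line 2 (1276.57, Quenova, 3,178 kg, $341,666.78):
Base rate for 1276.57 is $5.75/kg.
Origin Quenova is the FTA partner but 1276.57 is not on the preference list; base rate stands.
Duty = 3,178 × $5.75 = $18,273.50.
Line 3 (3913.20, Kareth, 11,906 units, $2,264,521.20):
Code 3913.20 is under a tariff-rate quota (threshold 4,512 units). In-quota: 4,512 units at 0.5%; over-quota: 7,394 units at 13.5%.
Pro-rata value split: in-quota = $2,264,521.20 × 4,512/11,906 = $858,182.40; over-quota = $2,264,521.20 − $858,182.40 = $1,406,338.80.
In-quota duty = $858,182.40 × 0.5% = $4,290.91. Over-quota duty = $1,406,338.80 × 13.5% = $189,855.74.
Line duty = $4,290.91 + $189,855.74 = $194,146.65.
Line 4 (5495.81, Kareth, 2,192 units, $362,425.28):
Base rate for 5495.81 is 0.5%.
Duty = $362,425.28 × 0.5% = $1,812.13.
Total = $13,559.01 + $18,273.50 + $194,146.65 + $1,812.13 = $227,791.29.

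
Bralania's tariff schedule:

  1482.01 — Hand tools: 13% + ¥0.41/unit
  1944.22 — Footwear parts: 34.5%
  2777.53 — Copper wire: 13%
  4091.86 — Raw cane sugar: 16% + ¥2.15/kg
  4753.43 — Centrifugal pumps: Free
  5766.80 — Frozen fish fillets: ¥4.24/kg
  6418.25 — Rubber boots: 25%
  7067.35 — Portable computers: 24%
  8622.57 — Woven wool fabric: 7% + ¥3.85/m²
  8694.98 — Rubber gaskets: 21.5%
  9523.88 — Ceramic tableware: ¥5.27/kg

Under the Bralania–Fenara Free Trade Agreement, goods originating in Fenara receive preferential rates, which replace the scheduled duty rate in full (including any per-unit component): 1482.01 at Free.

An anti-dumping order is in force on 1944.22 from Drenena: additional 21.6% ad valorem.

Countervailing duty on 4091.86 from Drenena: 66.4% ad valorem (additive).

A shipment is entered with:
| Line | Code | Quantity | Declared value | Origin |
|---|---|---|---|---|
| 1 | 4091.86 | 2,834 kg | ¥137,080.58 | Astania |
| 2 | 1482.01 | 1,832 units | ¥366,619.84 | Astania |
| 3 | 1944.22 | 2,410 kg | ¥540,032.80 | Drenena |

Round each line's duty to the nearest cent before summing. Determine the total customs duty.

Line 1 (4091.86, Astania, 2,834 kg, ¥137,080.58):
Base rate for 4091.86 is 16% + ¥2.15/kg.
The additional-duty order on 4091.86 targets Drenena, not Astania; it does not apply.
Duty = ¥137,080.58 × 16% + 2,834 × ¥2.15 = ¥28,025.99.
Line 2 (1482.01, Astania, 1,832 units, ¥366,619.84):
Base rate for 1482.01 is 13% + ¥0.41/unit.
1482.01 has an FTA preferential rate, but origin Astania is not Fenara; base rate stands.
Duty = ¥366,619.84 × 13% + 1,832 × ¥0.41 = ¥48,411.70.
Line 3 (1944.22, Drenena, 2,410 kg, ¥540,032.80):
Base rate for 1944.22 is 34.5%.
Additional duty on 1944.22 from Drenena: +21.6%. Applied ad valorem rate: 34.5% + 21.6% = 56.1%.
Duty = ¥540,032.80 × 56.1% = ¥302,958.40.
Total = ¥28,025.99 + ¥48,411.70 + ¥302,958.40 = ¥379,396.09.

¥379,396.09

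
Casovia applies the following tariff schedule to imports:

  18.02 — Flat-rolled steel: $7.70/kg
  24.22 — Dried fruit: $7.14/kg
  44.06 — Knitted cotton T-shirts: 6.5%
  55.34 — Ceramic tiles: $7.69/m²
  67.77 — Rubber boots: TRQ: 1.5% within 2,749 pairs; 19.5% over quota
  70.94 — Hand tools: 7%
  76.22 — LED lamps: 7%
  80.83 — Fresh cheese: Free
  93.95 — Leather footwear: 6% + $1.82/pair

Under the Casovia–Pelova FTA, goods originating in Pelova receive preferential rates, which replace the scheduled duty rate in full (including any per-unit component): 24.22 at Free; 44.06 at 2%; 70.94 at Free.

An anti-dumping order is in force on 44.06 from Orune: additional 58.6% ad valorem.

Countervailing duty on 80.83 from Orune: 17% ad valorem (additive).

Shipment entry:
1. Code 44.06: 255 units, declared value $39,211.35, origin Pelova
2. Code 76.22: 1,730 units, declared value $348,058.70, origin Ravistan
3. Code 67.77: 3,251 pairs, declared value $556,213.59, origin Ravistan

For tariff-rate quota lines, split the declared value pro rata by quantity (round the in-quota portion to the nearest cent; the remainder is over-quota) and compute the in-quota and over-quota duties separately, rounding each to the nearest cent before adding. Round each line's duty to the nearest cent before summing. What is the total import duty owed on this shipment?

Line 1 (44.06, Pelova, 255 units, $39,211.35):
Base rate for 44.06 is 6.5%.
Origin Pelova qualifies under the Casovia–Pelova agreement and 44.06 is covered: preferential rate 2% applies instead.
The additional-duty order on 44.06 targets Orune, not Pelova; it does not apply.
Duty = $39,211.35 × 2% = $784.23.
Line 2 (76.22, Ravistan, 1,730 units, $348,058.70):
Base rate for 76.22 is 7%.
Duty = $348,058.70 × 7% = $24,364.11.
Line 3 (67.77, Ravistan, 3,251 pairs, $556,213.59):
Code 67.77 is under a tariff-rate quota (threshold 2,749 pairs). In-quota: 2,749 pairs at 1.5%; over-quota: 502 pairs at 19.5%.
Pro-rata value split: in-quota = $556,213.59 × 2,749/3,251 = $470,326.41; over-quota = $556,213.59 − $470,326.41 = $85,887.18.
In-quota duty = $470,326.41 × 1.5% = $7,054.90. Over-quota duty = $85,887.18 × 19.5% = $16,748.00.
Line duty = $7,054.90 + $16,748.00 = $23,802.90.
Total = $784.23 + $24,364.11 + $23,802.90 = $48,951.24.

$48,951.24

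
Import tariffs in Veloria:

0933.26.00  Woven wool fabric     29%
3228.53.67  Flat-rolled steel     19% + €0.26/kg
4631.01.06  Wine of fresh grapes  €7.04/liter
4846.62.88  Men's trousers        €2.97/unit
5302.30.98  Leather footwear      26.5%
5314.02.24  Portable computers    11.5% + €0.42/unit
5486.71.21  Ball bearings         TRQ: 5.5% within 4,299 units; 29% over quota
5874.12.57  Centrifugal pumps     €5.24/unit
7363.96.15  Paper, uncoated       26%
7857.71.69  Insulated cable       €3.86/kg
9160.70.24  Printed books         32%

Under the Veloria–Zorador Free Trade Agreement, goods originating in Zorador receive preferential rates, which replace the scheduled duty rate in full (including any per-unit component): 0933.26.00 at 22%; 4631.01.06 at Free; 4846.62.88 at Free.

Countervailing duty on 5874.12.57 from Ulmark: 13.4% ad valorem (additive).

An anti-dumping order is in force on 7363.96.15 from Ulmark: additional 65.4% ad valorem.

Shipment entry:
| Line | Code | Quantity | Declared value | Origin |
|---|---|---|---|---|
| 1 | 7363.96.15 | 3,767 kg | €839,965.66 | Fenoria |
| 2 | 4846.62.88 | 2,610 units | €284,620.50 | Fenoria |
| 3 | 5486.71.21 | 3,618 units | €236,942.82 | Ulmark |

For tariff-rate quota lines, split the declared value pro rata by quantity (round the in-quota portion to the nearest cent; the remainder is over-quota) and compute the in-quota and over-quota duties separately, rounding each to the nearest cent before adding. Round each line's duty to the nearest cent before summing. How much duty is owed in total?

€239,174.63

Line 1 (7363.96.15, Fenoria, 3,767 kg, €839,965.66):
Base rate for 7363.96.15 is 26%.
The additional-duty order on 7363.96.15 targets Ulmark, not Fenoria; it does not apply.
Duty = €839,965.66 × 26% = €218,391.07.
Line 2 (4846.62.88, Fenoria, 2,610 units, €284,620.50):
Base rate for 4846.62.88 is €2.97/unit.
4846.62.88 has an FTA preferential rate, but origin Fenoria is not Zorador; base rate stands.
Duty = 2,610 × €2.97 = €7,751.70.
Line 3 (5486.71.21, Ulmark, 3,618 units, €236,942.82):
Code 5486.71.21 is under a tariff-rate quota (threshold 4,299 units). Quantity 3,618 units is within the quota, so the in-quota rate 5.5% applies to the full value.
Duty = €236,942.82 × 5.5% = €13,031.86.
Total = €218,391.07 + €7,751.70 + €13,031.86 = €239,174.63.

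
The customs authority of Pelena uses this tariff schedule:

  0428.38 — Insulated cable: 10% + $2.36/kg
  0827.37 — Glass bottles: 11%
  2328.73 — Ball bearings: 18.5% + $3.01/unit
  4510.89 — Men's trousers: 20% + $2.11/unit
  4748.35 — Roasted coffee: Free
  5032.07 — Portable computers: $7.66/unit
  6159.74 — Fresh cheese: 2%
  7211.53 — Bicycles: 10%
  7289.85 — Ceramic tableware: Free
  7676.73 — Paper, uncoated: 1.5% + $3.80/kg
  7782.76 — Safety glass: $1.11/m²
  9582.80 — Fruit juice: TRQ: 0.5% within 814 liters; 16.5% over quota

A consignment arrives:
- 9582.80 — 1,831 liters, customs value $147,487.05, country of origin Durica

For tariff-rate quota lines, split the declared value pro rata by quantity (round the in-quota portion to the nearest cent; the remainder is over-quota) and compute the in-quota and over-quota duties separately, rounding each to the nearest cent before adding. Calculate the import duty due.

$13,844.53

Line 1 (9582.80, Durica, 1,831 liters, $147,487.05):
Code 9582.80 is under a tariff-rate quota (threshold 814 liters). In-quota: 814 liters at 0.5%; over-quota: 1,017 liters at 16.5%.
Pro-rata value split: in-quota = $147,487.05 × 814/1,831 = $65,567.70; over-quota = $147,487.05 − $65,567.70 = $81,919.35.
In-quota duty = $65,567.70 × 0.5% = $327.84. Over-quota duty = $81,919.35 × 16.5% = $13,516.69.
Line duty = $327.84 + $13,516.69 = $13,844.53.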